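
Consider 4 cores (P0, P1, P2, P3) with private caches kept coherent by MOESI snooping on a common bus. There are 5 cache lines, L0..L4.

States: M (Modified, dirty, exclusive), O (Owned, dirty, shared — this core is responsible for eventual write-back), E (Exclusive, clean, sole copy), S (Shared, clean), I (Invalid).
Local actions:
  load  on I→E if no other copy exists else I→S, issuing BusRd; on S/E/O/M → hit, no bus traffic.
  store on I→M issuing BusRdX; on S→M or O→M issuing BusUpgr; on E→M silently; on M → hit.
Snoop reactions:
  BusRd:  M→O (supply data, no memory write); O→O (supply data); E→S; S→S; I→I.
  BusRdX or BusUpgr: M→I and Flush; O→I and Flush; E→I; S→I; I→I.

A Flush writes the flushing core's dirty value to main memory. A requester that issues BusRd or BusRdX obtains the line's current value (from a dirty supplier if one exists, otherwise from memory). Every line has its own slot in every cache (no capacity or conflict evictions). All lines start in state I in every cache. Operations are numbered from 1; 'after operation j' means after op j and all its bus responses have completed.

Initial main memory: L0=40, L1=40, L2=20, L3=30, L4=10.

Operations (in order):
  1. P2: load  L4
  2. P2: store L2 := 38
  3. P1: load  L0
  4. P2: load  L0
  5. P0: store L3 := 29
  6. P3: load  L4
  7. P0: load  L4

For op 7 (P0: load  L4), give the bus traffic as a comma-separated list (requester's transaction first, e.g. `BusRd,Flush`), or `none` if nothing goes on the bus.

bus = BusRd

step 1: P2: load  L4  ⟶  IIEI  (L4)  txn=BusRd  M[L4]=10
step 2: P2: store L2 := 38  ⟶  IIMI  (L2)  txn=BusRdX  M[L2]=20
step 3: P1: load  L0  ⟶  IEII  (L0)  txn=BusRd  M[L0]=40
step 4: P2: load  L0  ⟶  ISSI  (L0)  txn=BusRd  M[L0]=40
step 5: P0: store L3 := 29  ⟶  MIII  (L3)  txn=BusRdX  M[L3]=30
step 6: P3: load  L4  ⟶  IISS  (L4)  txn=BusRd  M[L4]=10
step 7: P0: load  L4  ⟶  SISS  (L4)  txn=BusRd  M[L4]=10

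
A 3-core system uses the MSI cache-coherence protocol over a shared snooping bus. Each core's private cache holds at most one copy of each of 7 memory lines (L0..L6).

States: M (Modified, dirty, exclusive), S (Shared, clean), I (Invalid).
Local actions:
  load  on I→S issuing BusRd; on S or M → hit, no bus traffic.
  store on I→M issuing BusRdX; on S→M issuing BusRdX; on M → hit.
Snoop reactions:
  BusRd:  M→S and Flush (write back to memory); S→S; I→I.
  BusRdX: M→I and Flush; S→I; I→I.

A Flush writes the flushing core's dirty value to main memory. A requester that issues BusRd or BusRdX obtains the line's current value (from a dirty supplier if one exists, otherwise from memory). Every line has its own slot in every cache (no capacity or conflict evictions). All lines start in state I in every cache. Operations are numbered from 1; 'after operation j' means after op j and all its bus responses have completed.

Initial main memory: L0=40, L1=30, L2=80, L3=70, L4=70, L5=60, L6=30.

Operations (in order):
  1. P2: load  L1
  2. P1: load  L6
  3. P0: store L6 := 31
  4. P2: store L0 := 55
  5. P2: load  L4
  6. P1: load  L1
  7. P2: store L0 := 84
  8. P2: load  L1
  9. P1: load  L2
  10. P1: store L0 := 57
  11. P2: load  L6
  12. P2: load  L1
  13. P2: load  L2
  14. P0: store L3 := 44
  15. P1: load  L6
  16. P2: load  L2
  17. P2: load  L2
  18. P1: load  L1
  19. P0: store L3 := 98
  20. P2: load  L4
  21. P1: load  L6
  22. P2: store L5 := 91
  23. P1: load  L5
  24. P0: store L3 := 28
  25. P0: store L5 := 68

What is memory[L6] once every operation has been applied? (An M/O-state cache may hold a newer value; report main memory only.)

[1] P2: load  L1 | P0:I, P1:I, P2:S(30) | bus: BusRd
[2] P1: load  L6 | P0:I, P1:S(30), P2:I | bus: BusRd
[3] P0: store L6 := 31 | P0:M(31), P1:I, P2:I | bus: BusRdX
[4] P2: store L0 := 55 | P0:I, P1:I, P2:M(55) | bus: BusRdX
[5] P2: load  L4 | P0:I, P1:I, P2:S(70) | bus: BusRd
[6] P1: load  L1 | P0:I, P1:S(30), P2:S(30) | bus: BusRd
[7] P2: store L0 := 84 | P0:I, P1:I, P2:M(84) | bus: none
[8] P2: load  L1 | P0:I, P1:S(30), P2:S(30) | bus: none
[9] P1: load  L2 | P0:I, P1:S(80), P2:I | bus: BusRd
[10] P1: store L0 := 57 | P0:I, P1:M(57), P2:I | bus: BusRdX,Flush
[11] P2: load  L6 | P0:S(31), P1:I, P2:S(31) | bus: BusRd,Flush
[12] P2: load  L1 | P0:I, P1:S(30), P2:S(30) | bus: none
[13] P2: load  L2 | P0:I, P1:S(80), P2:S(80) | bus: BusRd
[14] P0: store L3 := 44 | P0:M(44), P1:I, P2:I | bus: BusRdX
[15] P1: load  L6 | P0:S(31), P1:S(31), P2:S(31) | bus: BusRd
[16] P2: load  L2 | P0:I, P1:S(80), P2:S(80) | bus: none
[17] P2: load  L2 | P0:I, P1:S(80), P2:S(80) | bus: none
[18] P1: load  L1 | P0:I, P1:S(30), P2:S(30) | bus: none
[19] P0: store L3 := 98 | P0:M(98), P1:I, P2:I | bus: none
[20] P2: load  L4 | P0:I, P1:I, P2:S(70) | bus: none
[21] P1: load  L6 | P0:S(31), P1:S(31), P2:S(31) | bus: none
[22] P2: store L5 := 91 | P0:I, P1:I, P2:M(91) | bus: BusRdX
[23] P1: load  L5 | P0:I, P1:S(91), P2:S(91) | bus: BusRd,Flush
[24] P0: store L3 := 28 | P0:M(28), P1:I, P2:I | bus: none
[25] P0: store L5 := 68 | P0:M(68), P1:I, P2:I | bus: BusRdX

memory[L6] = 31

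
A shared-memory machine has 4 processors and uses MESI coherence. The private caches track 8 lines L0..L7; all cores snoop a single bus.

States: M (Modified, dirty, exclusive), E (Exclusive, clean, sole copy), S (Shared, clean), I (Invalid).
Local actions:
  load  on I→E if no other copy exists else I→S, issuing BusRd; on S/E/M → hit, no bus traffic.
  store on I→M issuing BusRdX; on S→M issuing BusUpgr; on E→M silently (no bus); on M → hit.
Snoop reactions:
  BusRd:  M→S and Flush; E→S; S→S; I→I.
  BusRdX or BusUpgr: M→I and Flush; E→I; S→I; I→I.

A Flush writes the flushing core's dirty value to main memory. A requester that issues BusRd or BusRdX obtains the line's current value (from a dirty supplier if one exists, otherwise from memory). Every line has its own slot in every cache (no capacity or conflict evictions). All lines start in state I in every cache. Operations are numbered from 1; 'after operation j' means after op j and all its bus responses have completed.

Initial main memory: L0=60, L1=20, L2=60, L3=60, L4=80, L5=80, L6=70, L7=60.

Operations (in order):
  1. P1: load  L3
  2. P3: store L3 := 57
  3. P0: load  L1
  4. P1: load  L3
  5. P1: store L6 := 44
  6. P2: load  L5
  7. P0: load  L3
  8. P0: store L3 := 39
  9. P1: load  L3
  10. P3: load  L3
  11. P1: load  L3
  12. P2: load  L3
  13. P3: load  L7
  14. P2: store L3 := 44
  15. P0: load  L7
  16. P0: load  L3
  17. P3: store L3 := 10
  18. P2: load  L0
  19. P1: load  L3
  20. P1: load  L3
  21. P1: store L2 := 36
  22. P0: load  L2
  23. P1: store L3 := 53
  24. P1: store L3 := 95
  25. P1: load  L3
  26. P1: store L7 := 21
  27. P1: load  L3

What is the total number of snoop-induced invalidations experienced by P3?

1. P1: load  L3  bus=[BusRd]  L3: P0=I P1=E P2=I P3=I  mem[L3]=60
2. P3: store L3 := 57  bus=[BusRdX]  L3: P0=I P1=I P2=I P3=M  mem[L3]=60
3. P0: load  L1  bus=[BusRd]  L1: P0=E P1=I P2=I P3=I  mem[L1]=20
4. P1: load  L3  bus=[BusRd,Flush]  L3: P0=I P1=S P2=I P3=S  mem[L3]=57
5. P1: store L6 := 44  bus=[BusRdX]  L6: P0=I P1=M P2=I P3=I  mem[L6]=70
6. P2: load  L5  bus=[BusRd]  L5: P0=I P1=I P2=E P3=I  mem[L5]=80
7. P0: load  L3  bus=[BusRd]  L3: P0=S P1=S P2=I P3=S  mem[L3]=57
8. P0: store L3 := 39  bus=[BusUpgr]  L3: P0=M P1=I P2=I P3=I  mem[L3]=57
9. P1: load  L3  bus=[BusRd,Flush]  L3: P0=S P1=S P2=I P3=I  mem[L3]=39
10. P3: load  L3  bus=[BusRd]  L3: P0=S P1=S P2=I P3=S  mem[L3]=39
11. P1: load  L3  bus=[-]  L3: P0=S P1=S P2=I P3=S  mem[L3]=39
12. P2: load  L3  bus=[BusRd]  L3: P0=S P1=S P2=S P3=S  mem[L3]=39
13. P3: load  L7  bus=[BusRd]  L7: P0=I P1=I P2=I P3=E  mem[L7]=60
14. P2: store L3 := 44  bus=[BusUpgr]  L3: P0=I P1=I P2=M P3=I  mem[L3]=39
15. P0: load  L7  bus=[BusRd]  L7: P0=S P1=I P2=I P3=S  mem[L7]=60
16. P0: load  L3  bus=[BusRd,Flush]  L3: P0=S P1=I P2=S P3=I  mem[L3]=44
17. P3: store L3 := 10  bus=[BusRdX]  L3: P0=I P1=I P2=I P3=M  mem[L3]=44
18. P2: load  L0  bus=[BusRd]  L0: P0=I P1=I P2=E P3=I  mem[L0]=60
19. P1: load  L3  bus=[BusRd,Flush]  L3: P0=I P1=S P2=I P3=S  mem[L3]=10
20. P1: load  L3  bus=[-]  L3: P0=I P1=S P2=I P3=S  mem[L3]=10
21. P1: store L2 := 36  bus=[BusRdX]  L2: P0=I P1=M P2=I P3=I  mem[L2]=60
22. P0: load  L2  bus=[BusRd,Flush]  L2: P0=S P1=S P2=I P3=I  mem[L2]=36
23. P1: store L3 := 53  bus=[BusUpgr]  L3: P0=I P1=M P2=I P3=I  mem[L3]=10
24. P1: store L3 := 95  bus=[-]  L3: P0=I P1=M P2=I P3=I  mem[L3]=10
25. P1: load  L3  bus=[-]  L3: P0=I P1=M P2=I P3=I  mem[L3]=10
26. P1: store L7 := 21  bus=[BusRdX]  L7: P0=I P1=M P2=I P3=I  mem[L7]=60
27. P1: load  L3  bus=[-]  L3: P0=I P1=M P2=I P3=I  mem[L3]=10

invalidations = 4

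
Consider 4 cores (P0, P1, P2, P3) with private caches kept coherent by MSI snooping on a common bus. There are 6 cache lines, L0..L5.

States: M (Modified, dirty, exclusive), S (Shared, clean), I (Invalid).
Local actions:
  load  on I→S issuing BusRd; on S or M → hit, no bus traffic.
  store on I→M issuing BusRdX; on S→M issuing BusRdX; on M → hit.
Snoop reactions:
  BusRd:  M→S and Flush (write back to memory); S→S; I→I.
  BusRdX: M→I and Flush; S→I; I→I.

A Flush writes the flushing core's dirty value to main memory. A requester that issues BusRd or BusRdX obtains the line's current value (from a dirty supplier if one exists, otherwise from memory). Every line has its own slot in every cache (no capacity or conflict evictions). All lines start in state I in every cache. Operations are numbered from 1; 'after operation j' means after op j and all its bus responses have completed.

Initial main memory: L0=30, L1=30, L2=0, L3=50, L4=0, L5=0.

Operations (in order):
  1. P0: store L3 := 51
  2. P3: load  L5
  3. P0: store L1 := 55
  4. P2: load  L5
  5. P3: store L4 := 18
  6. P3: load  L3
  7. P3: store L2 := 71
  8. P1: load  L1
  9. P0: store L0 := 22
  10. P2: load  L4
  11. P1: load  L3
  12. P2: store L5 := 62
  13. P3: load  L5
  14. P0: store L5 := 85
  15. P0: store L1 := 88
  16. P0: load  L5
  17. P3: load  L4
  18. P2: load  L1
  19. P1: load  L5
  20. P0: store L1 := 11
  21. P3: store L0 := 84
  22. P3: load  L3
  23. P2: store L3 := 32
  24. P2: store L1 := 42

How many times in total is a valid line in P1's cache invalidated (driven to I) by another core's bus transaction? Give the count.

step 1: P0: store L3 := 51  ⟶  MIII  (L3)  txn=BusRdX  M[L3]=50
step 2: P3: load  L5  ⟶  IIIS  (L5)  txn=BusRd  M[L5]=0
step 3: P0: store L1 := 55  ⟶  MIII  (L1)  txn=BusRdX  M[L1]=30
step 4: P2: load  L5  ⟶  IISS  (L5)  txn=BusRd  M[L5]=0
step 5: P3: store L4 := 18  ⟶  IIIM  (L4)  txn=BusRdX  M[L4]=0
step 6: P3: load  L3  ⟶  SIIS  (L3)  txn=BusRd+Flush  M[L3]=51
step 7: P3: store L2 := 71  ⟶  IIIM  (L2)  txn=BusRdX  M[L2]=0
step 8: P1: load  L1  ⟶  SSII  (L1)  txn=BusRd+Flush  M[L1]=55
step 9: P0: store L0 := 22  ⟶  MIII  (L0)  txn=BusRdX  M[L0]=30
step 10: P2: load  L4  ⟶  IISS  (L4)  txn=BusRd+Flush  M[L4]=18
step 11: P1: load  L3  ⟶  SSIS  (L3)  txn=BusRd  M[L3]=51
step 12: P2: store L5 := 62  ⟶  IIMI  (L5)  txn=BusRdX  M[L5]=0
step 13: P3: load  L5  ⟶  IISS  (L5)  txn=BusRd+Flush  M[L5]=62
step 14: P0: store L5 := 85  ⟶  MIII  (L5)  txn=BusRdX  M[L5]=62
step 15: P0: store L1 := 88  ⟶  MIII  (L1)  txn=BusRdX  M[L1]=55
step 16: P0: load  L5  ⟶  MIII  (L5)  txn=∅  M[L5]=62
step 17: P3: load  L4  ⟶  IISS  (L4)  txn=∅  M[L4]=18
step 18: P2: load  L1  ⟶  SISI  (L1)  txn=BusRd+Flush  M[L1]=88
step 19: P1: load  L5  ⟶  SSII  (L5)  txn=BusRd+Flush  M[L5]=85
step 20: P0: store L1 := 11  ⟶  MIII  (L1)  txn=BusRdX  M[L1]=88
step 21: P3: store L0 := 84  ⟶  IIIM  (L0)  txn=BusRdX+Flush  M[L0]=22
step 22: P3: load  L3  ⟶  SSIS  (L3)  txn=∅  M[L3]=51
step 23: P2: store L3 := 32  ⟶  IIMI  (L3)  txn=BusRdX  M[L3]=51
step 24: P2: store L1 := 42  ⟶  IIMI  (L1)  txn=BusRdX+Flush  M[L1]=11

invalidations = 2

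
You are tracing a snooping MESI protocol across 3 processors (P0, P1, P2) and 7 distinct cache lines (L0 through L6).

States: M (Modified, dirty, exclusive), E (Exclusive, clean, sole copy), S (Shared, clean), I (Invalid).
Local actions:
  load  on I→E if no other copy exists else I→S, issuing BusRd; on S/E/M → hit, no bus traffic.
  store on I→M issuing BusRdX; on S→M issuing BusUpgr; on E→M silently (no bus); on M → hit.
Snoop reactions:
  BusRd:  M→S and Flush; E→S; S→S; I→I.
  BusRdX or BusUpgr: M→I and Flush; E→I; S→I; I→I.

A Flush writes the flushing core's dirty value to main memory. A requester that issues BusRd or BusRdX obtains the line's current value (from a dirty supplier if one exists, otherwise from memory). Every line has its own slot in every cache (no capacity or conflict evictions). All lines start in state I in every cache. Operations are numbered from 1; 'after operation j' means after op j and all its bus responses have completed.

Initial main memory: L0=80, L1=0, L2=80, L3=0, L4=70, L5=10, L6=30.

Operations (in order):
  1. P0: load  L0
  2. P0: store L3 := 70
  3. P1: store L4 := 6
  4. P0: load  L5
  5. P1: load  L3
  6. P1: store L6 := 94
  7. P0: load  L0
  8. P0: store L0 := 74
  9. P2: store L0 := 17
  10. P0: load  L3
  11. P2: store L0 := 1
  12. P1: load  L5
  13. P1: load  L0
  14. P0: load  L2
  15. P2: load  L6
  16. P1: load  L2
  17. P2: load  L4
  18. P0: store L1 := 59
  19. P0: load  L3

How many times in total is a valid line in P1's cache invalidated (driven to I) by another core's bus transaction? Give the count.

  op1 P0: load  L0 → E/I/I on L0; bus BusRd; mem=80
  op2 P0: store L3 := 70 → M/I/I on L3; bus BusRdX; mem=0
  op3 P1: store L4 := 6 → I/M/I on L4; bus BusRdX; mem=70
  op4 P0: load  L5 → E/I/I on L5; bus BusRd; mem=10
  op5 P1: load  L3 → S/S/I on L3; bus BusRd Flush; mem=70
  op6 P1: store L6 := 94 → I/M/I on L6; bus BusRdX; mem=30
  op7 P0: load  L0 → E/I/I on L0; bus (none); mem=80
  op8 P0: store L0 := 74 → M/I/I on L0; bus (none); mem=80
  op9 P2: store L0 := 17 → I/I/M on L0; bus BusRdX Flush; mem=74
  op10 P0: load  L3 → S/S/I on L3; bus (none); mem=70
  op11 P2: store L0 := 1 → I/I/M on L0; bus (none); mem=74
  op12 P1: load  L5 → S/S/I on L5; bus BusRd; mem=10
  op13 P1: load  L0 → I/S/S on L0; bus BusRd Flush; mem=1
  op14 P0: load  L2 → E/I/I on L2; bus BusRd; mem=80
  op15 P2: load  L6 → I/S/S on L6; bus BusRd Flush; mem=94
  op16 P1: load  L2 → S/S/I on L2; bus BusRd; mem=80
  op17 P2: load  L4 → I/S/S on L4; bus BusRd Flush; mem=6
  op18 P0: store L1 := 59 → M/I/I on L1; bus BusRdX; mem=0
  op19 P0: load  L3 → S/S/I on L3; bus (none); mem=70

invalidations = 0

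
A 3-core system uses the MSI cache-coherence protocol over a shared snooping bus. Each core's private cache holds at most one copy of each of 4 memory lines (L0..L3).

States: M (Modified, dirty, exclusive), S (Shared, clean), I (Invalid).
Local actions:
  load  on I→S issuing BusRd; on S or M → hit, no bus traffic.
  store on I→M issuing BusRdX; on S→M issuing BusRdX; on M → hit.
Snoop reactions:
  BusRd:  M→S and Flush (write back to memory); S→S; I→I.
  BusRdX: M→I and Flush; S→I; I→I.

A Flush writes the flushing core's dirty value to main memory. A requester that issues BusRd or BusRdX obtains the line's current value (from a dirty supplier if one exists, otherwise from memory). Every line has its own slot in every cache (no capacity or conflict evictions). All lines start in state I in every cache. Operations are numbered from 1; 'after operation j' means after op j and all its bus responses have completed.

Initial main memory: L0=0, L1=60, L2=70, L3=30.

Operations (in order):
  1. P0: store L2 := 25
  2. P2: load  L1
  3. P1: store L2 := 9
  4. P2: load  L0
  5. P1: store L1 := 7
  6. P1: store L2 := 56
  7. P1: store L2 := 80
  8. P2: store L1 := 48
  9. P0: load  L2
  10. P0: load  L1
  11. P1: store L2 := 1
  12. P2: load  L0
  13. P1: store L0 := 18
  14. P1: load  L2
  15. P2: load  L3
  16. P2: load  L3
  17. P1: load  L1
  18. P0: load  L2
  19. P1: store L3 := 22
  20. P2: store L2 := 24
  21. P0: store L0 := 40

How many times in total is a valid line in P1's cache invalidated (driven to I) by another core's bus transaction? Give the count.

invalidations = 3

1. P0: store L2 := 25  bus=[BusRdX]  L2: P0=M P1=I P2=I  mem[L2]=70
2. P2: load  L1  bus=[BusRd]  L1: P0=I P1=I P2=S  mem[L1]=60
3. P1: store L2 := 9  bus=[BusRdX,Flush]  L2: P0=I P1=M P2=I  mem[L2]=25
4. P2: load  L0  bus=[BusRd]  L0: P0=I P1=I P2=S  mem[L0]=0
5. P1: store L1 := 7  bus=[BusRdX]  L1: P0=I P1=M P2=I  mem[L1]=60
6. P1: store L2 := 56  bus=[-]  L2: P0=I P1=M P2=I  mem[L2]=25
7. P1: store L2 := 80  bus=[-]  L2: P0=I P1=M P2=I  mem[L2]=25
8. P2: store L1 := 48  bus=[BusRdX,Flush]  L1: P0=I P1=I P2=M  mem[L1]=7
9. P0: load  L2  bus=[BusRd,Flush]  L2: P0=S P1=S P2=I  mem[L2]=80
10. P0: load  L1  bus=[BusRd,Flush]  L1: P0=S P1=I P2=S  mem[L1]=48
11. P1: store L2 := 1  bus=[BusRdX]  L2: P0=I P1=M P2=I  mem[L2]=80
12. P2: load  L0  bus=[-]  L0: P0=I P1=I P2=S  mem[L0]=0
13. P1: store L0 := 18  bus=[BusRdX]  L0: P0=I P1=M P2=I  mem[L0]=0
14. P1: load  L2  bus=[-]  L2: P0=I P1=M P2=I  mem[L2]=80
15. P2: load  L3  bus=[BusRd]  L3: P0=I P1=I P2=S  mem[L3]=30
16. P2: load  L3  bus=[-]  L3: P0=I P1=I P2=S  mem[L3]=30
17. P1: load  L1  bus=[BusRd]  L1: P0=S P1=S P2=S  mem[L1]=48
18. P0: load  L2  bus=[BusRd,Flush]  L2: P0=S P1=S P2=I  mem[L2]=1
19. P1: store L3 := 22  bus=[BusRdX]  L3: P0=I P1=M P2=I  mem[L3]=30
20. P2: store L2 := 24  bus=[BusRdX]  L2: P0=I P1=I P2=M  mem[L2]=1
21. P0: store L0 := 40  bus=[BusRdX,Flush]  L0: P0=M P1=I P2=I  mem[L0]=18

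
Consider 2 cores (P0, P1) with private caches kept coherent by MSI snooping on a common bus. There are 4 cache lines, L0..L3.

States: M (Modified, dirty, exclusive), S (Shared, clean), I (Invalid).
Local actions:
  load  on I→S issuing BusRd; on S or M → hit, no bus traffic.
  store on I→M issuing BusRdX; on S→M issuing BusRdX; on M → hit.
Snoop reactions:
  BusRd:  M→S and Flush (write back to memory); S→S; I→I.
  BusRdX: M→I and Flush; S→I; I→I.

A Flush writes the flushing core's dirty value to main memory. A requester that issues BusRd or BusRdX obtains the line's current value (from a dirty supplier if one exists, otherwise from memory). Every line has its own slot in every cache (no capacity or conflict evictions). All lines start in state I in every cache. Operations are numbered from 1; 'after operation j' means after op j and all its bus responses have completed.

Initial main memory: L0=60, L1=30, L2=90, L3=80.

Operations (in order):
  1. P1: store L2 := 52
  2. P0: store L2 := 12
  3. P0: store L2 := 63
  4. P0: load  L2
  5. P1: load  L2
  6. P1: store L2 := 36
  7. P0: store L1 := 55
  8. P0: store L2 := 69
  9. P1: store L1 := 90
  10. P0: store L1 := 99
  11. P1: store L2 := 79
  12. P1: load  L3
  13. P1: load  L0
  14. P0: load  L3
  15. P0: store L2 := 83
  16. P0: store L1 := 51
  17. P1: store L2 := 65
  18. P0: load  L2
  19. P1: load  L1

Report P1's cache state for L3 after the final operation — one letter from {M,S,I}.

  op1 P1: store L2 := 52 → I/M on L2; bus BusRdX; mem=90
  op2 P0: store L2 := 12 → M/I on L2; bus BusRdX Flush; mem=52
  op3 P0: store L2 := 63 → M/I on L2; bus (none); mem=52
  op4 P0: load  L2 → M/I on L2; bus (none); mem=52
  op5 P1: load  L2 → S/S on L2; bus BusRd Flush; mem=63
  op6 P1: store L2 := 36 → I/M on L2; bus BusRdX; mem=63
  op7 P0: store L1 := 55 → M/I on L1; bus BusRdX; mem=30
  op8 P0: store L2 := 69 → M/I on L2; bus BusRdX Flush; mem=36
  op9 P1: store L1 := 90 → I/M on L1; bus BusRdX Flush; mem=55
  op10 P0: store L1 := 99 → M/I on L1; bus BusRdX Flush; mem=90
  op11 P1: store L2 := 79 → I/M on L2; bus BusRdX Flush; mem=69
  op12 P1: load  L3 → I/S on L3; bus BusRd; mem=80
  op13 P1: load  L0 → I/S on L0; bus BusRd; mem=60
  op14 P0: load  L3 → S/S on L3; bus BusRd; mem=80
  op15 P0: store L2 := 83 → M/I on L2; bus BusRdX Flush; mem=79
  op16 P0: store L1 := 51 → M/I on L1; bus (none); mem=90
  op17 P1: store L2 := 65 → I/M on L2; bus BusRdX Flush; mem=83
  op18 P0: load  L2 → S/S on L2; bus BusRd Flush; mem=65
  op19 P1: load  L1 → S/S on L1; bus BusRd Flush; mem=51

state = S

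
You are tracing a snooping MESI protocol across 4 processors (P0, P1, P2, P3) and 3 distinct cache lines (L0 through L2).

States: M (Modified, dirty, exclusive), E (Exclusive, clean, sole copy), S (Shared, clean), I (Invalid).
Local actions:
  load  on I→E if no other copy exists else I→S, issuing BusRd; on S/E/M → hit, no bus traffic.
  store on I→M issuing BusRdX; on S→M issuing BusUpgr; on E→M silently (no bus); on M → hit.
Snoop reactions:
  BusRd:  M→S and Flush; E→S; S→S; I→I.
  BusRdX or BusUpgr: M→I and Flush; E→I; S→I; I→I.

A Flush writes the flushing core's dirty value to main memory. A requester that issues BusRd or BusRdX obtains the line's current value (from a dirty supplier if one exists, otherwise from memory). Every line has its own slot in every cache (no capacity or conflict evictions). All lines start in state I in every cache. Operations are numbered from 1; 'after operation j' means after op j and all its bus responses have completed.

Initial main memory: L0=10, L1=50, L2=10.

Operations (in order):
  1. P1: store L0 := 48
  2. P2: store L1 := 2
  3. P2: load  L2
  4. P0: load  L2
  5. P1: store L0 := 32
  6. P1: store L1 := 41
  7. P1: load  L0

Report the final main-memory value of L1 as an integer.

[1] P1: store L0 := 48 | P0:I, P1:M(48), P2:I, P3:I | bus: BusRdX
[2] P2: store L1 := 2 | P0:I, P1:I, P2:M(2), P3:I | bus: BusRdX
[3] P2: load  L2 | P0:I, P1:I, P2:E(10), P3:I | bus: BusRd
[4] P0: load  L2 | P0:S(10), P1:I, P2:S(10), P3:I | bus: BusRd
[5] P1: store L0 := 32 | P0:I, P1:M(32), P2:I, P3:I | bus: none
[6] P1: store L1 := 41 | P0:I, P1:M(41), P2:I, P3:I | bus: BusRdX,Flush
[7] P1: load  L0 | P0:I, P1:M(32), P2:I, P3:I | bus: none

memory[L1] = 2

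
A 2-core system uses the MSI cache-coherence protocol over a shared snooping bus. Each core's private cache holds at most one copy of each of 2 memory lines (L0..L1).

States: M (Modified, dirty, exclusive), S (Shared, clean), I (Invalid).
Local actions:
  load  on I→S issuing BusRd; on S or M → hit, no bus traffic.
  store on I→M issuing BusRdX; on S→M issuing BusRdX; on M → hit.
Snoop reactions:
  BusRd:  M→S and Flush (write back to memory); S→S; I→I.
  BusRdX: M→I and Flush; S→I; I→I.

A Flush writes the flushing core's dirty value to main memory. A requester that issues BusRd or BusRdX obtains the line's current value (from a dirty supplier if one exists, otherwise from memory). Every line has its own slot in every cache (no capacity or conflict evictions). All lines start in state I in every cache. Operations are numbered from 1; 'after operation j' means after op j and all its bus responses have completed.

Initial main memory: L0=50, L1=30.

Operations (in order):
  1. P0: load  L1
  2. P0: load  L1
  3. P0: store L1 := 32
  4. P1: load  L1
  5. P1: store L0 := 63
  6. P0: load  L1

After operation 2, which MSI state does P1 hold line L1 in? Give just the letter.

step 1: P0: load  L1  ⟶  SI  (L1)  txn=BusRd  M[L1]=30
step 2: P0: load  L1  ⟶  SI  (L1)  txn=∅  M[L1]=30
step 3: P0: store L1 := 32  ⟶  MI  (L1)  txn=BusRdX  M[L1]=30
step 4: P1: load  L1  ⟶  SS  (L1)  txn=BusRd+Flush  M[L1]=32
step 5: P1: store L0 := 63  ⟶  IM  (L0)  txn=BusRdX  M[L0]=50
step 6: P0: load  L1  ⟶  SS  (L1)  txn=∅  M[L1]=32

state = I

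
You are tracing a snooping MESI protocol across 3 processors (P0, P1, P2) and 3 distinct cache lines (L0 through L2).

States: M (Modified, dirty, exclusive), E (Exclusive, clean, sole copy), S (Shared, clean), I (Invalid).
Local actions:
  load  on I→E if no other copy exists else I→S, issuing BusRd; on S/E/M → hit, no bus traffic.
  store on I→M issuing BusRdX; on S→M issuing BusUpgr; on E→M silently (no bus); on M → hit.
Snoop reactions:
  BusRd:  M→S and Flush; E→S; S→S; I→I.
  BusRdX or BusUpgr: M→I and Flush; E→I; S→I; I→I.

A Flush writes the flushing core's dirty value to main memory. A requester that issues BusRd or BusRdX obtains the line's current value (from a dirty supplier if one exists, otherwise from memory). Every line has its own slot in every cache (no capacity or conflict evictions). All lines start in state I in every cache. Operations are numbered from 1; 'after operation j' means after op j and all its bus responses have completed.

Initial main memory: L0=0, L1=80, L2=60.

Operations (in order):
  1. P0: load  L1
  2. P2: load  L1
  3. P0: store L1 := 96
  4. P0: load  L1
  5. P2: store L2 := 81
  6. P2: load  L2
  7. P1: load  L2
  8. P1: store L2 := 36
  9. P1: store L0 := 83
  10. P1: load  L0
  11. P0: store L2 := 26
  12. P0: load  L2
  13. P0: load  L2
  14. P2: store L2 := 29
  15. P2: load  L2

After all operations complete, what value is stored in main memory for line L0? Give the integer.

memory[L0] = 0

  op1 P0: load  L1 → E/I/I on L1; bus BusRd; mem=80
  op2 P2: load  L1 → S/I/S on L1; bus BusRd; mem=80
  op3 P0: store L1 := 96 → M/I/I on L1; bus BusUpgr; mem=80
  op4 P0: load  L1 → M/I/I on L1; bus (none); mem=80
  op5 P2: store L2 := 81 → I/I/M on L2; bus BusRdX; mem=60
  op6 P2: load  L2 → I/I/M on L2; bus (none); mem=60
  op7 P1: load  L2 → I/S/S on L2; bus BusRd Flush; mem=81
  op8 P1: store L2 := 36 → I/M/I on L2; bus BusUpgr; mem=81
  op9 P1: store L0 := 83 → I/M/I on L0; bus BusRdX; mem=0
  op10 P1: load  L0 → I/M/I on L0; bus (none); mem=0
  op11 P0: store L2 := 26 → M/I/I on L2; bus BusRdX Flush; mem=36
  op12 P0: load  L2 → M/I/I on L2; bus (none); mem=36
  op13 P0: load  L2 → M/I/I on L2; bus (none); mem=36
  op14 P2: store L2 := 29 → I/I/M on L2; bus BusRdX Flush; mem=26
  op15 P2: load  L2 → I/I/M on L2; bus (none); mem=26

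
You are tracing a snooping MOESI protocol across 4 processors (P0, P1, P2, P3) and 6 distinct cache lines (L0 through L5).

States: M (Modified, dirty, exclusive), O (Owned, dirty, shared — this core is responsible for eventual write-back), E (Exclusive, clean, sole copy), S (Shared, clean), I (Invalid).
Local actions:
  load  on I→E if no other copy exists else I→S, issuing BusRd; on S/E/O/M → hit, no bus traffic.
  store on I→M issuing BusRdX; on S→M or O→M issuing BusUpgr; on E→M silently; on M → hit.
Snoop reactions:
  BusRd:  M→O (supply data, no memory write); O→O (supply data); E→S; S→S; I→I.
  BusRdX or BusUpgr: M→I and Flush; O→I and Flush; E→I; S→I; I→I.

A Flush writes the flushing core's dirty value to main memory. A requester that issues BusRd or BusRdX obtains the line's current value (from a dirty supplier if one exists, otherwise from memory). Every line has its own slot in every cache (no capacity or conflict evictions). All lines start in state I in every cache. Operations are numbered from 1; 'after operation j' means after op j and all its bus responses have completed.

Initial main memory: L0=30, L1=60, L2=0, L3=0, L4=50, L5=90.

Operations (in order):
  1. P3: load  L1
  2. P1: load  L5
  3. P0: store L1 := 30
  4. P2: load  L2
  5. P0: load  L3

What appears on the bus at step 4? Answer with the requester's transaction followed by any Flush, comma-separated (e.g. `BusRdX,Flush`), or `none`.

1. P3: load  L1  bus=[BusRd]  L1: P0=I P1=I P2=I P3=E  mem[L1]=60
2. P1: load  L5  bus=[BusRd]  L5: P0=I P1=E P2=I P3=I  mem[L5]=90
3. P0: store L1 := 30  bus=[BusRdX]  L1: P0=M P1=I P2=I P3=I  mem[L1]=60
4. P2: load  L2  bus=[BusRd]  L2: P0=I P1=I P2=E P3=I  mem[L2]=0
5. P0: load  L3  bus=[BusRd]  L3: P0=E P1=I P2=I P3=I  mem[L3]=0

bus = BusRd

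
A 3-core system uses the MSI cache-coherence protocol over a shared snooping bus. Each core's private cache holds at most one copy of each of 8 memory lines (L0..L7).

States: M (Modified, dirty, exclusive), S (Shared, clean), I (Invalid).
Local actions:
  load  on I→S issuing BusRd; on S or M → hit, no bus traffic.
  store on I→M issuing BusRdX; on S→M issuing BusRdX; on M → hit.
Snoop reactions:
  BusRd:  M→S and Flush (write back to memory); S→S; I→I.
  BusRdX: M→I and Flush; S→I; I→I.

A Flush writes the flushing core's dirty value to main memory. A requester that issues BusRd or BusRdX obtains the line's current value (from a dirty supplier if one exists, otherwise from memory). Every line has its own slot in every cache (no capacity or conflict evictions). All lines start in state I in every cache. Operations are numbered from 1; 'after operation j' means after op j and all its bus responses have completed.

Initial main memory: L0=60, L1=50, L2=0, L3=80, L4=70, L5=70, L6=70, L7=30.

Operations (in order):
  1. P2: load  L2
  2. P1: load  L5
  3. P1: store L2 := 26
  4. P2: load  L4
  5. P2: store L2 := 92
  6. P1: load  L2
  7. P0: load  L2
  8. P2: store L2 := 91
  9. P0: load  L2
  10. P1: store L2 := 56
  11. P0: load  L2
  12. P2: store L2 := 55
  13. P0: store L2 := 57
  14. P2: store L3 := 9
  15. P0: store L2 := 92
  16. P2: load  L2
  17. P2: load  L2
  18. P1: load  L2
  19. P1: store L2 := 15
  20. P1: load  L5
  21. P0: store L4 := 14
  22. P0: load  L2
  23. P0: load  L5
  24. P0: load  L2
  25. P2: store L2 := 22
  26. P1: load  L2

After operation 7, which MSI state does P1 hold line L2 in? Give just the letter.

1. P2: load  L2  bus=[BusRd]  L2: P0=I P1=I P2=S  mem[L2]=0
2. P1: load  L5  bus=[BusRd]  L5: P0=I P1=S P2=I  mem[L5]=70
3. P1: store L2 := 26  bus=[BusRdX]  L2: P0=I P1=M P2=I  mem[L2]=0
4. P2: load  L4  bus=[BusRd]  L4: P0=I P1=I P2=S  mem[L4]=70
5. P2: store L2 := 92  bus=[BusRdX,Flush]  L2: P0=I P1=I P2=M  mem[L2]=26
6. P1: load  L2  bus=[BusRd,Flush]  L2: P0=I P1=S P2=S  mem[L2]=92
7. P0: load  L2  bus=[BusRd]  L2: P0=S P1=S P2=S  mem[L2]=92
8. P2: store L2 := 91  bus=[BusRdX]  L2: P0=I P1=I P2=M  mem[L2]=92
9. P0: load  L2  bus=[BusRd,Flush]  L2: P0=S P1=I P2=S  mem[L2]=91
10. P1: store L2 := 56  bus=[BusRdX]  L2: P0=I P1=M P2=I  mem[L2]=91
11. P0: load  L2  bus=[BusRd,Flush]  L2: P0=S P1=S P2=I  mem[L2]=56
12. P2: store L2 := 55  bus=[BusRdX]  L2: P0=I P1=I P2=M  mem[L2]=56
13. P0: store L2 := 57  bus=[BusRdX,Flush]  L2: P0=M P1=I P2=I  mem[L2]=55
14. P2: store L3 := 9  bus=[BusRdX]  L3: P0=I P1=I P2=M  mem[L3]=80
15. P0: store L2 := 92  bus=[-]  L2: P0=M P1=I P2=I  mem[L2]=55
16. P2: load  L2  bus=[BusRd,Flush]  L2: P0=S P1=I P2=S  mem[L2]=92
17. P2: load  L2  bus=[-]  L2: P0=S P1=I P2=S  mem[L2]=92
18. P1: load  L2  bus=[BusRd]  L2: P0=S P1=S P2=S  mem[L2]=92
19. P1: store L2 := 15  bus=[BusRdX]  L2: P0=I P1=M P2=I  mem[L2]=92
20. P1: load  L5  bus=[-]  L5: P0=I P1=S P2=I  mem[L5]=70
21. P0: store L4 := 14  bus=[BusRdX]  L4: P0=M P1=I P2=I  mem[L4]=70
22. P0: load  L2  bus=[BusRd,Flush]  L2: P0=S P1=S P2=I  mem[L2]=15
23. P0: load  L5  bus=[BusRd]  L5: P0=S P1=S P2=I  mem[L5]=70
24. P0: load  L2  bus=[-]  L2: P0=S P1=S P2=I  mem[L2]=15
25. P2: store L2 := 22  bus=[BusRdX]  L2: P0=I P1=I P2=M  mem[L2]=15
26. P1: load  L2  bus=[BusRd,Flush]  L2: P0=I P1=S P2=S  mem[L2]=22

state = S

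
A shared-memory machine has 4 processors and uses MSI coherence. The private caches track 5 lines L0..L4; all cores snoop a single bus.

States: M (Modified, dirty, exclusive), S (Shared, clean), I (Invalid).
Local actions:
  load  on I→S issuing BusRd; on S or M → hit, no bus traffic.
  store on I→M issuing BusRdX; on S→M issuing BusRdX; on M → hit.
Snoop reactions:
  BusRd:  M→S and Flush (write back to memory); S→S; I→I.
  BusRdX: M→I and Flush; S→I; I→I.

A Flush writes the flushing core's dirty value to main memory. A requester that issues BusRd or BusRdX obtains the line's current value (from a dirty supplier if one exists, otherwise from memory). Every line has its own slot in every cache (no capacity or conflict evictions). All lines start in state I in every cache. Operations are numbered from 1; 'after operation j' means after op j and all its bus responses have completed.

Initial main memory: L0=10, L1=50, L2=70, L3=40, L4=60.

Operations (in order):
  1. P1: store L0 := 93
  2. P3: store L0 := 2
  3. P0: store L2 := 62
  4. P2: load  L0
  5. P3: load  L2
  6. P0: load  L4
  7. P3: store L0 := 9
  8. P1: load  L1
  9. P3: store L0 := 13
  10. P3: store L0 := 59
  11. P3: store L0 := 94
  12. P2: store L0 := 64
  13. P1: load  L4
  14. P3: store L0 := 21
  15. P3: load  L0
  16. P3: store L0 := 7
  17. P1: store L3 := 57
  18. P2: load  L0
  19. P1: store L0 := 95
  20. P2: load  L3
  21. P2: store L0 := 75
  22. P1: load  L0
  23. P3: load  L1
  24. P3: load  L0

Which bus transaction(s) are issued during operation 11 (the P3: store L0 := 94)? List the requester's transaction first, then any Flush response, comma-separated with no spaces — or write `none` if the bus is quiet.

[1] P1: store L0 := 93 | P0:I, P1:M(93), P2:I, P3:I | bus: BusRdX
[2] P3: store L0 := 2 | P0:I, P1:I, P2:I, P3:M(2) | bus: BusRdX,Flush
[3] P0: store L2 := 62 | P0:M(62), P1:I, P2:I, P3:I | bus: BusRdX
[4] P2: load  L0 | P0:I, P1:I, P2:S(2), P3:S(2) | bus: BusRd,Flush
[5] P3: load  L2 | P0:S(62), P1:I, P2:I, P3:S(62) | bus: BusRd,Flush
[6] P0: load  L4 | P0:S(60), P1:I, P2:I, P3:I | bus: BusRd
[7] P3: store L0 := 9 | P0:I, P1:I, P2:I, P3:M(9) | bus: BusRdX
[8] P1: load  L1 | P0:I, P1:S(50), P2:I, P3:I | bus: BusRd
[9] P3: store L0 := 13 | P0:I, P1:I, P2:I, P3:M(13) | bus: none
[10] P3: store L0 := 59 | P0:I, P1:I, P2:I, P3:M(59) | bus: none
[11] P3: store L0 := 94 | P0:I, P1:I, P2:I, P3:M(94) | bus: none
[12] P2: store L0 := 64 | P0:I, P1:I, P2:M(64), P3:I | bus: BusRdX,Flush
[13] P1: load  L4 | P0:S(60), P1:S(60), P2:I, P3:I | bus: BusRd
[14] P3: store L0 := 21 | P0:I, P1:I, P2:I, P3:M(21) | bus: BusRdX,Flush
[15] P3: load  L0 | P0:I, P1:I, P2:I, P3:M(21) | bus: none
[16] P3: store L0 := 7 | P0:I, P1:I, P2:I, P3:M(7) | bus: none
[17] P1: store L3 := 57 | P0:I, P1:M(57), P2:I, P3:I | bus: BusRdX
[18] P2: load  L0 | P0:I, P1:I, P2:S(7), P3:S(7) | bus: BusRd,Flush
[19] P1: store L0 := 95 | P0:I, P1:M(95), P2:I, P3:I | bus: BusRdX
[20] P2: load  L3 | P0:I, P1:S(57), P2:S(57), P3:I | bus: BusRd,Flush
[21] P2: store L0 := 75 | P0:I, P1:I, P2:M(75), P3:I | bus: BusRdX,Flush
[22] P1: load  L0 | P0:I, P1:S(75), P2:S(75), P3:I | bus: BusRd,Flush
[23] P3: load  L1 | P0:I, P1:S(50), P2:I, P3:S(50) | bus: BusRd
[24] P3: load  L0 | P0:I, P1:S(75), P2:S(75), P3:S(75) | bus: BusRd

bus = none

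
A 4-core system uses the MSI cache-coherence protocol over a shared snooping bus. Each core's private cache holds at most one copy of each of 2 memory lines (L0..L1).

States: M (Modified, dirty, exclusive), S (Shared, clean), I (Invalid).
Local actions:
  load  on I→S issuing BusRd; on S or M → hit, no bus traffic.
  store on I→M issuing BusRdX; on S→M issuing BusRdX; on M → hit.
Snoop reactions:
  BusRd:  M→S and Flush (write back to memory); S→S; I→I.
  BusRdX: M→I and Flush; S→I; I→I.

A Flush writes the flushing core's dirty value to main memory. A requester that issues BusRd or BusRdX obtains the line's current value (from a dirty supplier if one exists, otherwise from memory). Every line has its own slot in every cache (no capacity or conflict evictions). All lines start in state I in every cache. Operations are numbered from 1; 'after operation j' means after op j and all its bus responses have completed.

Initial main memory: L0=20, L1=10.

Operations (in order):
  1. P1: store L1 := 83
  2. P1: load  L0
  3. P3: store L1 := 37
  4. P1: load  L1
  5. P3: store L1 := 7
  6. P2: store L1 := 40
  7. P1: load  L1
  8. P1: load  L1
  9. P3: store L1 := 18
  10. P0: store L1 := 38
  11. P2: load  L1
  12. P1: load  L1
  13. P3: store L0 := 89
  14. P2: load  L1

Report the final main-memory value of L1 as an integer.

memory[L1] = 38

[1] P1: store L1 := 83 | P0:I, P1:M(83), P2:I, P3:I | bus: BusRdX
[2] P1: load  L0 | P0:I, P1:S(20), P2:I, P3:I | bus: BusRd
[3] P3: store L1 := 37 | P0:I, P1:I, P2:I, P3:M(37) | bus: BusRdX,Flush
[4] P1: load  L1 | P0:I, P1:S(37), P2:I, P3:S(37) | bus: BusRd,Flush
[5] P3: store L1 := 7 | P0:I, P1:I, P2:I, P3:M(7) | bus: BusRdX
[6] P2: store L1 := 40 | P0:I, P1:I, P2:M(40), P3:I | bus: BusRdX,Flush
[7] P1: load  L1 | P0:I, P1:S(40), P2:S(40), P3:I | bus: BusRd,Flush
[8] P1: load  L1 | P0:I, P1:S(40), P2:S(40), P3:I | bus: none
[9] P3: store L1 := 18 | P0:I, P1:I, P2:I, P3:M(18) | bus: BusRdX
[10] P0: store L1 := 38 | P0:M(38), P1:I, P2:I, P3:I | bus: BusRdX,Flush
[11] P2: load  L1 | P0:S(38), P1:I, P2:S(38), P3:I | bus: BusRd,Flush
[12] P1: load  L1 | P0:S(38), P1:S(38), P2:S(38), P3:I | bus: BusRd
[13] P3: store L0 := 89 | P0:I, P1:I, P2:I, P3:M(89) | bus: BusRdX
[14] P2: load  L1 | P0:S(38), P1:S(38), P2:S(38), P3:I | bus: none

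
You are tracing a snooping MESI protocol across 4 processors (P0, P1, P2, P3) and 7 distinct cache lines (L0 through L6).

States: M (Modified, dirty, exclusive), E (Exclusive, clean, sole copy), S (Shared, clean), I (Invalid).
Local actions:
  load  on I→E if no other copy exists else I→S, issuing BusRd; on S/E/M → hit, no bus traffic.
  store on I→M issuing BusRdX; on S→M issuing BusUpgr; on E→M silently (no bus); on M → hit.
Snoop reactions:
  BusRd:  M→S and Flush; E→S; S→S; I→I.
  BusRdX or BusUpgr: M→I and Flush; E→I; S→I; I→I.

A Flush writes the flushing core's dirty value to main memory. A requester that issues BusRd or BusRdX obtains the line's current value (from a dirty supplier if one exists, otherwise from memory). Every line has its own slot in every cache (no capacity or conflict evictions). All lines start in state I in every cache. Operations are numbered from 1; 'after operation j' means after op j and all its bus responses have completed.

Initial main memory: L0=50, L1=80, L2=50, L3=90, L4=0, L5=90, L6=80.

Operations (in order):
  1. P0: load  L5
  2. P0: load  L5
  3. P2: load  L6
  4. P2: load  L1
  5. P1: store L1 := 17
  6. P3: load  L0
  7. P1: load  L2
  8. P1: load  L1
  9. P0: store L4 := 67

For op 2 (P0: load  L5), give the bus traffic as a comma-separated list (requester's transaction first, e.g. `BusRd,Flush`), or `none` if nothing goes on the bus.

1. P0: load  L5  bus=[BusRd]  L5: P0=E P1=I P2=I P3=I  mem[L5]=90
2. P0: load  L5  bus=[-]  L5: P0=E P1=I P2=I P3=I  mem[L5]=90
3. P2: load  L6  bus=[BusRd]  L6: P0=I P1=I P2=E P3=I  mem[L6]=80
4. P2: load  L1  bus=[BusRd]  L1: P0=I P1=I P2=E P3=I  mem[L1]=80
5. P1: store L1 := 17  bus=[BusRdX]  L1: P0=I P1=M P2=I P3=I  mem[L1]=80
6. P3: load  L0  bus=[BusRd]  L0: P0=I P1=I P2=I P3=E  mem[L0]=50
7. P1: load  L2  bus=[BusRd]  L2: P0=I P1=E P2=I P3=I  mem[L2]=50
8. P1: load  L1  bus=[-]  L1: P0=I P1=M P2=I P3=I  mem[L1]=80
9. P0: store L4 := 67  bus=[BusRdX]  L4: P0=M P1=I P2=I P3=I  mem[L4]=0

bus = none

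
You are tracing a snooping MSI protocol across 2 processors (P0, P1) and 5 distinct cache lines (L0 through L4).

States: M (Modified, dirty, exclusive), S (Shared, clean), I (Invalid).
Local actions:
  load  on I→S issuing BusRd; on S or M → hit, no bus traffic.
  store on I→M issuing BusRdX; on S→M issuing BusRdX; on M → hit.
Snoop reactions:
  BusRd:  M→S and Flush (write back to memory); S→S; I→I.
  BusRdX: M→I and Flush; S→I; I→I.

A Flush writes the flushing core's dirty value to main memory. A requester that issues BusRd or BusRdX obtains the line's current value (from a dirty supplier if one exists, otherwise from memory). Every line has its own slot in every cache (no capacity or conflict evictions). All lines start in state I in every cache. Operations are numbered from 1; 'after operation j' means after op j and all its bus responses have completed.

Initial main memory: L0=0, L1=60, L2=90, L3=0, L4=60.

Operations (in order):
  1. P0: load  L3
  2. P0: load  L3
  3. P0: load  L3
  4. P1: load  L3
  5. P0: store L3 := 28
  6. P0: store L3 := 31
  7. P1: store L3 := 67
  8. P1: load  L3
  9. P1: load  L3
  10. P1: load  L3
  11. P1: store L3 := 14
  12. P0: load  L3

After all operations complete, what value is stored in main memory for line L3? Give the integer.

  op1 P0: load  L3 → S/I on L3; bus BusRd; mem=0
  op2 P0: load  L3 → S/I on L3; bus (none); mem=0
  op3 P0: load  L3 → S/I on L3; bus (none); mem=0
  op4 P1: load  L3 → S/S on L3; bus BusRd; mem=0
  op5 P0: store L3 := 28 → M/I on L3; bus BusRdX; mem=0
  op6 P0: store L3 := 31 → M/I on L3; bus (none); mem=0
  op7 P1: store L3 := 67 → I/M on L3; bus BusRdX Flush; mem=31
  op8 P1: load  L3 → I/M on L3; bus (none); mem=31
  op9 P1: load  L3 → I/M on L3; bus (none); mem=31
  op10 P1: load  L3 → I/M on L3; bus (none); mem=31
  op11 P1: store L3 := 14 → I/M on L3; bus (none); mem=31
  op12 P0: load  L3 → S/S on L3; bus BusRd Flush; mem=14

memory[L3] = 14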